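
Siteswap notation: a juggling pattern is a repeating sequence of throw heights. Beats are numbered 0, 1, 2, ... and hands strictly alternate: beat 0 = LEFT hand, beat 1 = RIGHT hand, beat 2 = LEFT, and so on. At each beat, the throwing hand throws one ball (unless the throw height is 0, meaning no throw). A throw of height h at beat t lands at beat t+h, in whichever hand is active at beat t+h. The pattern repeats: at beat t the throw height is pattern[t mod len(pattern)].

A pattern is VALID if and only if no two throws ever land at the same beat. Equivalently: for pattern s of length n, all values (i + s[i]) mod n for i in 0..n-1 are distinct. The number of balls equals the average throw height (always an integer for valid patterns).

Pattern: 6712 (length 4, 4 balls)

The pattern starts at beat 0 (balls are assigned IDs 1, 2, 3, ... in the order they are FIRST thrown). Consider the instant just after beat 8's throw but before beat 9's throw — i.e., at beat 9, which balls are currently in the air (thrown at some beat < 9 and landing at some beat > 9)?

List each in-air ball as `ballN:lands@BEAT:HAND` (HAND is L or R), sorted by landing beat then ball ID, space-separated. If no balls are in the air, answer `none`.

Answer: ball4:lands@10:L ball3:lands@12:L ball2:lands@14:L

Derivation:
Beat 0 (L): throw ball1 h=6 -> lands@6:L; in-air after throw: [b1@6:L]
Beat 1 (R): throw ball2 h=7 -> lands@8:L; in-air after throw: [b1@6:L b2@8:L]
Beat 2 (L): throw ball3 h=1 -> lands@3:R; in-air after throw: [b3@3:R b1@6:L b2@8:L]
Beat 3 (R): throw ball3 h=2 -> lands@5:R; in-air after throw: [b3@5:R b1@6:L b2@8:L]
Beat 4 (L): throw ball4 h=6 -> lands@10:L; in-air after throw: [b3@5:R b1@6:L b2@8:L b4@10:L]
Beat 5 (R): throw ball3 h=7 -> lands@12:L; in-air after throw: [b1@6:L b2@8:L b4@10:L b3@12:L]
Beat 6 (L): throw ball1 h=1 -> lands@7:R; in-air after throw: [b1@7:R b2@8:L b4@10:L b3@12:L]
Beat 7 (R): throw ball1 h=2 -> lands@9:R; in-air after throw: [b2@8:L b1@9:R b4@10:L b3@12:L]
Beat 8 (L): throw ball2 h=6 -> lands@14:L; in-air after throw: [b1@9:R b4@10:L b3@12:L b2@14:L]
Beat 9 (R): throw ball1 h=7 -> lands@16:L; in-air after throw: [b4@10:L b3@12:L b2@14:L b1@16:L]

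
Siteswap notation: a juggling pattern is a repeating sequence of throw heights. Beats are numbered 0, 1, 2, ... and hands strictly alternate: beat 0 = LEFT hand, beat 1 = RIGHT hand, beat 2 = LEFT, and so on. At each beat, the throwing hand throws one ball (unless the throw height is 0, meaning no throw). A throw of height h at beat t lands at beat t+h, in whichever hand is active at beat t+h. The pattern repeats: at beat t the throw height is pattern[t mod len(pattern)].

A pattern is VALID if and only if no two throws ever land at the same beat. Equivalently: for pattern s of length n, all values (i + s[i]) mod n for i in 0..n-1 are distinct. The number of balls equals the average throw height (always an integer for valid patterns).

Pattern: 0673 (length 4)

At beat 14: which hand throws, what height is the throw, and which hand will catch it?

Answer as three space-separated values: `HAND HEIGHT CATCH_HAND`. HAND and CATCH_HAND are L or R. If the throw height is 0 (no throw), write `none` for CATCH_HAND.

Answer: L 7 R

Derivation:
Beat 14: 14 mod 2 = 0, so hand = L
Throw height = pattern[14 mod 4] = pattern[2] = 7
Lands at beat 14+7=21, 21 mod 2 = 1, so catch hand = R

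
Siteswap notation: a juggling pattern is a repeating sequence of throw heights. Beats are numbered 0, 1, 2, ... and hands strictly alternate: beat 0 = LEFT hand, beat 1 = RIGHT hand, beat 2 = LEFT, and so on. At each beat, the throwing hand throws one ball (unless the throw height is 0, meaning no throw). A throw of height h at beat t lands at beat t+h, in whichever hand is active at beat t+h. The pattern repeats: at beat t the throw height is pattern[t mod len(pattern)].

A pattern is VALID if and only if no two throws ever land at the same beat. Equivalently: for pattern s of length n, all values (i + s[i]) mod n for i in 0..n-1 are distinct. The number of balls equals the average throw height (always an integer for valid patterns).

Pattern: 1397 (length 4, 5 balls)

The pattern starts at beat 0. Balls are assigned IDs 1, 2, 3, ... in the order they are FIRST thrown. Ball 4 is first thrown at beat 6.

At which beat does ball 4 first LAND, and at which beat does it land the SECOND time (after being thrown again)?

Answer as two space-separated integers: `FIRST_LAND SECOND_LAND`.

Beat 0 (L): throw ball1 h=1 -> lands@1:R; in-air after throw: [b1@1:R]
Beat 1 (R): throw ball1 h=3 -> lands@4:L; in-air after throw: [b1@4:L]
Beat 2 (L): throw ball2 h=9 -> lands@11:R; in-air after throw: [b1@4:L b2@11:R]
Beat 3 (R): throw ball3 h=7 -> lands@10:L; in-air after throw: [b1@4:L b3@10:L b2@11:R]
Beat 4 (L): throw ball1 h=1 -> lands@5:R; in-air after throw: [b1@5:R b3@10:L b2@11:R]
Beat 5 (R): throw ball1 h=3 -> lands@8:L; in-air after throw: [b1@8:L b3@10:L b2@11:R]
Beat 6 (L): throw ball4 h=9 -> lands@15:R; in-air after throw: [b1@8:L b3@10:L b2@11:R b4@15:R]
Beat 7 (R): throw ball5 h=7 -> lands@14:L; in-air after throw: [b1@8:L b3@10:L b2@11:R b5@14:L b4@15:R]
Beat 8 (L): throw ball1 h=1 -> lands@9:R; in-air after throw: [b1@9:R b3@10:L b2@11:R b5@14:L b4@15:R]
Beat 9 (R): throw ball1 h=3 -> lands@12:L; in-air after throw: [b3@10:L b2@11:R b1@12:L b5@14:L b4@15:R]
Beat 10 (L): throw ball3 h=9 -> lands@19:R; in-air after throw: [b2@11:R b1@12:L b5@14:L b4@15:R b3@19:R]
Beat 11 (R): throw ball2 h=7 -> lands@18:L; in-air after throw: [b1@12:L b5@14:L b4@15:R b2@18:L b3@19:R]
Beat 12 (L): throw ball1 h=1 -> lands@13:R; in-air after throw: [b1@13:R b5@14:L b4@15:R b2@18:L b3@19:R]
Beat 13 (R): throw ball1 h=3 -> lands@16:L; in-air after throw: [b5@14:L b4@15:R b1@16:L b2@18:L b3@19:R]
Beat 14 (L): throw ball5 h=9 -> lands@23:R; in-air after throw: [b4@15:R b1@16:L b2@18:L b3@19:R b5@23:R]
Beat 15 (R): throw ball4 h=7 -> lands@22:L; in-air after throw: [b1@16:L b2@18:L b3@19:R b4@22:L b5@23:R]
Beat 16 (L): throw ball1 h=1 -> lands@17:R; in-air after throw: [b1@17:R b2@18:L b3@19:R b4@22:L b5@23:R]
Beat 17 (R): throw ball1 h=3 -> lands@20:L; in-air after throw: [b2@18:L b3@19:R b1@20:L b4@22:L b5@23:R]
Beat 18 (L): throw ball2 h=9 -> lands@27:R; in-air after throw: [b3@19:R b1@20:L b4@22:L b5@23:R b2@27:R]
Beat 19 (R): throw ball3 h=7 -> lands@26:L; in-air after throw: [b1@20:L b4@22:L b5@23:R b3@26:L b2@27:R]
Beat 20 (L): throw ball1 h=1 -> lands@21:R; in-air after throw: [b1@21:R b4@22:L b5@23:R b3@26:L b2@27:R]
Beat 21 (R): throw ball1 h=3 -> lands@24:L; in-air after throw: [b4@22:L b5@23:R b1@24:L b3@26:L b2@27:R]
Beat 22 (L): throw ball4 h=9 -> lands@31:R; in-air after throw: [b5@23:R b1@24:L b3@26:L b2@27:R b4@31:R]
Ball 4: thrown@6 h=9 -> first land @15; rethrown@15 h=7 -> second land @22

Answer: 15 22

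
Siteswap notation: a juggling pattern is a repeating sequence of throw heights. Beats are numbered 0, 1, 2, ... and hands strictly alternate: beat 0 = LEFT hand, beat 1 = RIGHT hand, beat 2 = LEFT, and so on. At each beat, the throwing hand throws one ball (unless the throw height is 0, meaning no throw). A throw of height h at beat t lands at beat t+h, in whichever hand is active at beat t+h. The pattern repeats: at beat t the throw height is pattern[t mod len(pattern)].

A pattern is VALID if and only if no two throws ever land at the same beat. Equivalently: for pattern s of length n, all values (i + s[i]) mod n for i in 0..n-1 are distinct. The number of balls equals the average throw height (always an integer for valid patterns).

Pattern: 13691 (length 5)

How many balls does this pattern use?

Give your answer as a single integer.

Answer: 4

Derivation:
Pattern = [1, 3, 6, 9, 1], length n = 5
  position 0: throw height = 1, running sum = 1
  position 1: throw height = 3, running sum = 4
  position 2: throw height = 6, running sum = 10
  position 3: throw height = 9, running sum = 19
  position 4: throw height = 1, running sum = 20
Total sum = 20; balls = sum / n = 20 / 5 = 4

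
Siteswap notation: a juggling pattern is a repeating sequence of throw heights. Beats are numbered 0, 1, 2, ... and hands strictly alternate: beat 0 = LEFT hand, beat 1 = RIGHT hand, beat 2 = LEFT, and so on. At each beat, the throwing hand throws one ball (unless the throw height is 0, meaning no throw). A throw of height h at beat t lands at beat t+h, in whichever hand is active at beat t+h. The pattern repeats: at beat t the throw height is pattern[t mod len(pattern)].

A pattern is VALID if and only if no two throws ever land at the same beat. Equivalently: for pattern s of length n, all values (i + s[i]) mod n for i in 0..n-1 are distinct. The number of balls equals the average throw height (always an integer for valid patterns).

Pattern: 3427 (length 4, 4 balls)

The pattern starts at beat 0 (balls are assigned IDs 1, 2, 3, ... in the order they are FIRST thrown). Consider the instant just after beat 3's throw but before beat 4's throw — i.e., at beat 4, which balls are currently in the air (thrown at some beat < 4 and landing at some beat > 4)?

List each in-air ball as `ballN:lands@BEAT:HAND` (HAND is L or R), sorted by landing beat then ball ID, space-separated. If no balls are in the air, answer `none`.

Beat 0 (L): throw ball1 h=3 -> lands@3:R; in-air after throw: [b1@3:R]
Beat 1 (R): throw ball2 h=4 -> lands@5:R; in-air after throw: [b1@3:R b2@5:R]
Beat 2 (L): throw ball3 h=2 -> lands@4:L; in-air after throw: [b1@3:R b3@4:L b2@5:R]
Beat 3 (R): throw ball1 h=7 -> lands@10:L; in-air after throw: [b3@4:L b2@5:R b1@10:L]
Beat 4 (L): throw ball3 h=3 -> lands@7:R; in-air after throw: [b2@5:R b3@7:R b1@10:L]

Answer: ball2:lands@5:R ball1:lands@10:L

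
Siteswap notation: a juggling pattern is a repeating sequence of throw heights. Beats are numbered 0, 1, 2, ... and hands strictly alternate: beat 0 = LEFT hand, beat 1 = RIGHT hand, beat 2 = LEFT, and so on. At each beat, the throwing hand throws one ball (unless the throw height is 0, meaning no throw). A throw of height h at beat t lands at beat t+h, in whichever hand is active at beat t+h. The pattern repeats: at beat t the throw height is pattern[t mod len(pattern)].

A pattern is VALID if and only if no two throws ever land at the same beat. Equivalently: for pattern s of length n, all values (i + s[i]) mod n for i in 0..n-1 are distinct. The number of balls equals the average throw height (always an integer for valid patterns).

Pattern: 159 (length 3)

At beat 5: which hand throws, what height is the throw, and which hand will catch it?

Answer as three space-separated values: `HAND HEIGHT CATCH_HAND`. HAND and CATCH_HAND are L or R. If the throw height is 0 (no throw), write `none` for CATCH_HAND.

Beat 5: 5 mod 2 = 1, so hand = R
Throw height = pattern[5 mod 3] = pattern[2] = 9
Lands at beat 5+9=14, 14 mod 2 = 0, so catch hand = L

Answer: R 9 L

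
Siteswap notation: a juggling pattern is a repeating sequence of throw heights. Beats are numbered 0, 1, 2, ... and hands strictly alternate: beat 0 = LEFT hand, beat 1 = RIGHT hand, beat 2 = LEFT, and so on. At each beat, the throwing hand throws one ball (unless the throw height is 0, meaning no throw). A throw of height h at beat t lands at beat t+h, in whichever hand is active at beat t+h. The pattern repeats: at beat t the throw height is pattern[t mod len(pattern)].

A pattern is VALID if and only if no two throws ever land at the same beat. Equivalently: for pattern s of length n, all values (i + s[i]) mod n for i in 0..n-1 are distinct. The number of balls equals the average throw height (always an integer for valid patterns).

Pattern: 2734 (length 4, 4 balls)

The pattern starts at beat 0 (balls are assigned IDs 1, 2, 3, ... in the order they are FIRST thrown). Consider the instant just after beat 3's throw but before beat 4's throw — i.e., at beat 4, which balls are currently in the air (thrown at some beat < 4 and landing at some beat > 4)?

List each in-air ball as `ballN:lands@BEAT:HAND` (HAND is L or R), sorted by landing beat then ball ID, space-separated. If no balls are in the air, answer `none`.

Answer: ball1:lands@5:R ball3:lands@7:R ball2:lands@8:L

Derivation:
Beat 0 (L): throw ball1 h=2 -> lands@2:L; in-air after throw: [b1@2:L]
Beat 1 (R): throw ball2 h=7 -> lands@8:L; in-air after throw: [b1@2:L b2@8:L]
Beat 2 (L): throw ball1 h=3 -> lands@5:R; in-air after throw: [b1@5:R b2@8:L]
Beat 3 (R): throw ball3 h=4 -> lands@7:R; in-air after throw: [b1@5:R b3@7:R b2@8:L]
Beat 4 (L): throw ball4 h=2 -> lands@6:L; in-air after throw: [b1@5:R b4@6:L b3@7:R b2@8:L]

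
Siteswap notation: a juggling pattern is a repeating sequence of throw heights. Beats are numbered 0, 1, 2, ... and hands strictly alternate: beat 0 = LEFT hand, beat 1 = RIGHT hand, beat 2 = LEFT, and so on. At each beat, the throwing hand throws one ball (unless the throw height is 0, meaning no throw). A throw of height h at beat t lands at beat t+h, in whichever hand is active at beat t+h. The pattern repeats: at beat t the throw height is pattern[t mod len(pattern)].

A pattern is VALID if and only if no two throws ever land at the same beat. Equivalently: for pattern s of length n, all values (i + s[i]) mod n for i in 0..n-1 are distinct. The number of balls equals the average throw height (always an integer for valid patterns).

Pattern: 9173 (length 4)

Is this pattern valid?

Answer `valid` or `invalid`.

Answer: invalid

Derivation:
i=0: (i + s[i]) mod n = (0 + 9) mod 4 = 1
i=1: (i + s[i]) mod n = (1 + 1) mod 4 = 2
i=2: (i + s[i]) mod n = (2 + 7) mod 4 = 1
i=3: (i + s[i]) mod n = (3 + 3) mod 4 = 2
Residues: [1, 2, 1, 2], distinct: False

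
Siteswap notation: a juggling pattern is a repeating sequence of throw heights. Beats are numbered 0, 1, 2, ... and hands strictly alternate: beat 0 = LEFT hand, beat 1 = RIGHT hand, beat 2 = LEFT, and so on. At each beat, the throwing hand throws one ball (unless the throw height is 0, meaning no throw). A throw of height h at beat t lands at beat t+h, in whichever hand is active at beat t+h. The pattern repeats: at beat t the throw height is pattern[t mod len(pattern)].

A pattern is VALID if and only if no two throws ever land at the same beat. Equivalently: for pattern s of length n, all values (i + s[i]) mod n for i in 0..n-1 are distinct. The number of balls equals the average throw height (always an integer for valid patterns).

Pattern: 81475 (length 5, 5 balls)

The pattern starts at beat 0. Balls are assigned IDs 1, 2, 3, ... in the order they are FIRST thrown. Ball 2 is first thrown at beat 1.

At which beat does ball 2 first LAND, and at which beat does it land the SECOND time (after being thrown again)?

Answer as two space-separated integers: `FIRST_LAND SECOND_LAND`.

Beat 0 (L): throw ball1 h=8 -> lands@8:L; in-air after throw: [b1@8:L]
Beat 1 (R): throw ball2 h=1 -> lands@2:L; in-air after throw: [b2@2:L b1@8:L]
Beat 2 (L): throw ball2 h=4 -> lands@6:L; in-air after throw: [b2@6:L b1@8:L]
Beat 3 (R): throw ball3 h=7 -> lands@10:L; in-air after throw: [b2@6:L b1@8:L b3@10:L]
Beat 4 (L): throw ball4 h=5 -> lands@9:R; in-air after throw: [b2@6:L b1@8:L b4@9:R b3@10:L]
Beat 5 (R): throw ball5 h=8 -> lands@13:R; in-air after throw: [b2@6:L b1@8:L b4@9:R b3@10:L b5@13:R]
Beat 6 (L): throw ball2 h=1 -> lands@7:R; in-air after throw: [b2@7:R b1@8:L b4@9:R b3@10:L b5@13:R]
Ball 2: thrown@1 h=1 -> first land @2; rethrown@2 h=4 -> second land @6

Answer: 2 6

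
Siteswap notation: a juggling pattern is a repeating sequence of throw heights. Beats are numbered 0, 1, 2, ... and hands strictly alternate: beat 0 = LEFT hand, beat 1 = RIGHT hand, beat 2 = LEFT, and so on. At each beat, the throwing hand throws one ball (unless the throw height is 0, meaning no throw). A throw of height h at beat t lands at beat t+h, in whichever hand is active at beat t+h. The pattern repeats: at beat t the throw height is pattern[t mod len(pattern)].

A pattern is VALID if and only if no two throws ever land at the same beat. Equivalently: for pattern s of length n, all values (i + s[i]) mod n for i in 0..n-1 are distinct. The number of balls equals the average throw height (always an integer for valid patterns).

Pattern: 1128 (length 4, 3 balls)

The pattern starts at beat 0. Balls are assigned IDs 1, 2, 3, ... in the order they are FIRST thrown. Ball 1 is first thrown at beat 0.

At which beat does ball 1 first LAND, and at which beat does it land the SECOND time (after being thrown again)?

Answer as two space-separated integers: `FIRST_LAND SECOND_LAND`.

Answer: 1 2

Derivation:
Beat 0 (L): throw ball1 h=1 -> lands@1:R; in-air after throw: [b1@1:R]
Beat 1 (R): throw ball1 h=1 -> lands@2:L; in-air after throw: [b1@2:L]
Beat 2 (L): throw ball1 h=2 -> lands@4:L; in-air after throw: [b1@4:L]
Ball 1: thrown@0 h=1 -> first land @1; rethrown@1 h=1 -> second land @2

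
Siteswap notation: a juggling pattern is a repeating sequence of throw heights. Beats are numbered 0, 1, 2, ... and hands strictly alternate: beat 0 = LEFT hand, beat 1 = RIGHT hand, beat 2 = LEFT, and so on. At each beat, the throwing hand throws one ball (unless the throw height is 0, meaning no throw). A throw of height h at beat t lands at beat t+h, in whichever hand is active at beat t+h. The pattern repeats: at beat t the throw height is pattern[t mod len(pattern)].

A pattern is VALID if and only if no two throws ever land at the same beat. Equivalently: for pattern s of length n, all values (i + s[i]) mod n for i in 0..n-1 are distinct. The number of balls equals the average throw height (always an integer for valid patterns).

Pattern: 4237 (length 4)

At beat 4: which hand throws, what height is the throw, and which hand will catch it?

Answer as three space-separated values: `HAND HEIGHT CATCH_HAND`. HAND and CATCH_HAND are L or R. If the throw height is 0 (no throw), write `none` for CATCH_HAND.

Beat 4: 4 mod 2 = 0, so hand = L
Throw height = pattern[4 mod 4] = pattern[0] = 4
Lands at beat 4+4=8, 8 mod 2 = 0, so catch hand = L

Answer: L 4 L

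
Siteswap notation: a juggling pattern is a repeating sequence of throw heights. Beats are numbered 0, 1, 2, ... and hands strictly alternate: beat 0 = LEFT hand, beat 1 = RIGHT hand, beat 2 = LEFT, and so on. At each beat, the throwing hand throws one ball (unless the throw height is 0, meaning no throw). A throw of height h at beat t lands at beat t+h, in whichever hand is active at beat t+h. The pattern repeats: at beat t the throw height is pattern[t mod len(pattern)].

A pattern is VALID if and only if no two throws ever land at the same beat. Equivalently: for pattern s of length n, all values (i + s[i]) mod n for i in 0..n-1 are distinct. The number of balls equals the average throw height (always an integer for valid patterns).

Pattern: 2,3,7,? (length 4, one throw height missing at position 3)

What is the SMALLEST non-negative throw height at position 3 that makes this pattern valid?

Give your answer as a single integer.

Answer: 0

Derivation:
i=0: (0 + 2) mod 4 = 2
i=1: (1 + 3) mod 4 = 0
i=2: (2 + 7) mod 4 = 1
i=3: s[i]=? (unknown)
Known residues: [0, 1, 2]; need a permutation of 0..3, so missing residue r = 3
Need (3 + s) mod 4 = 3; smallest s = (3 - 3) mod 4 = 0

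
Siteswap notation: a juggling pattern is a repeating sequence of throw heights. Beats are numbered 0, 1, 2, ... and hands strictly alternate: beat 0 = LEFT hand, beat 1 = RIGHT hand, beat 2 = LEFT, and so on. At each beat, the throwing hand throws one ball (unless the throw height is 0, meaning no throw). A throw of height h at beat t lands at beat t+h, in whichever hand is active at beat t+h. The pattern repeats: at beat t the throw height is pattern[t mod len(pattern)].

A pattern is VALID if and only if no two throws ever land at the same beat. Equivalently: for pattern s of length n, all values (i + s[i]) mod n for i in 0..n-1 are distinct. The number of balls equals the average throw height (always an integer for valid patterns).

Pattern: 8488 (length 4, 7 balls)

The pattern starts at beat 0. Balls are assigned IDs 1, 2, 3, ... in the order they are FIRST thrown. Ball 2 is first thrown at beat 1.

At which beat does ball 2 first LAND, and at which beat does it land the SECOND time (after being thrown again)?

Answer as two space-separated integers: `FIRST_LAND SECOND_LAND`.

Answer: 5 9

Derivation:
Beat 0 (L): throw ball1 h=8 -> lands@8:L; in-air after throw: [b1@8:L]
Beat 1 (R): throw ball2 h=4 -> lands@5:R; in-air after throw: [b2@5:R b1@8:L]
Beat 2 (L): throw ball3 h=8 -> lands@10:L; in-air after throw: [b2@5:R b1@8:L b3@10:L]
Beat 3 (R): throw ball4 h=8 -> lands@11:R; in-air after throw: [b2@5:R b1@8:L b3@10:L b4@11:R]
Beat 4 (L): throw ball5 h=8 -> lands@12:L; in-air after throw: [b2@5:R b1@8:L b3@10:L b4@11:R b5@12:L]
Beat 5 (R): throw ball2 h=4 -> lands@9:R; in-air after throw: [b1@8:L b2@9:R b3@10:L b4@11:R b5@12:L]
Beat 6 (L): throw ball6 h=8 -> lands@14:L; in-air after throw: [b1@8:L b2@9:R b3@10:L b4@11:R b5@12:L b6@14:L]
Beat 7 (R): throw ball7 h=8 -> lands@15:R; in-air after throw: [b1@8:L b2@9:R b3@10:L b4@11:R b5@12:L b6@14:L b7@15:R]
Beat 8 (L): throw ball1 h=8 -> lands@16:L; in-air after throw: [b2@9:R b3@10:L b4@11:R b5@12:L b6@14:L b7@15:R b1@16:L]
Beat 9 (R): throw ball2 h=4 -> lands@13:R; in-air after throw: [b3@10:L b4@11:R b5@12:L b2@13:R b6@14:L b7@15:R b1@16:L]
Ball 2: thrown@1 h=4 -> first land @5; rethrown@5 h=4 -> second land @9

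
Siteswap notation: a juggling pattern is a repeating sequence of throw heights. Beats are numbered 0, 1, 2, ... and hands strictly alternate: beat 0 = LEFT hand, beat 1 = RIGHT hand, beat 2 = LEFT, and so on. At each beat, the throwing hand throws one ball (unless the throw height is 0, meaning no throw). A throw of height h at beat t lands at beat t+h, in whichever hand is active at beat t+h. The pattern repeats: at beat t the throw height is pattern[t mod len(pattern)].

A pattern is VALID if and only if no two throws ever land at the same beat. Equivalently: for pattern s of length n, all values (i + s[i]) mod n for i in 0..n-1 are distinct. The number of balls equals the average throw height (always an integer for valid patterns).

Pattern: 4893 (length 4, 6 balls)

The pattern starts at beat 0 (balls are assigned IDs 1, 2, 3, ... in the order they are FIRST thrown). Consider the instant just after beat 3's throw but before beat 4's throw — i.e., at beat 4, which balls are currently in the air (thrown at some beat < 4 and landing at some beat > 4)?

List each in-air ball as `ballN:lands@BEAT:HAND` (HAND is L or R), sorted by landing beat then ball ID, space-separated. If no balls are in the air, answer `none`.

Answer: ball4:lands@6:L ball2:lands@9:R ball3:lands@11:R

Derivation:
Beat 0 (L): throw ball1 h=4 -> lands@4:L; in-air after throw: [b1@4:L]
Beat 1 (R): throw ball2 h=8 -> lands@9:R; in-air after throw: [b1@4:L b2@9:R]
Beat 2 (L): throw ball3 h=9 -> lands@11:R; in-air after throw: [b1@4:L b2@9:R b3@11:R]
Beat 3 (R): throw ball4 h=3 -> lands@6:L; in-air after throw: [b1@4:L b4@6:L b2@9:R b3@11:R]
Beat 4 (L): throw ball1 h=4 -> lands@8:L; in-air after throw: [b4@6:L b1@8:L b2@9:R b3@11:R]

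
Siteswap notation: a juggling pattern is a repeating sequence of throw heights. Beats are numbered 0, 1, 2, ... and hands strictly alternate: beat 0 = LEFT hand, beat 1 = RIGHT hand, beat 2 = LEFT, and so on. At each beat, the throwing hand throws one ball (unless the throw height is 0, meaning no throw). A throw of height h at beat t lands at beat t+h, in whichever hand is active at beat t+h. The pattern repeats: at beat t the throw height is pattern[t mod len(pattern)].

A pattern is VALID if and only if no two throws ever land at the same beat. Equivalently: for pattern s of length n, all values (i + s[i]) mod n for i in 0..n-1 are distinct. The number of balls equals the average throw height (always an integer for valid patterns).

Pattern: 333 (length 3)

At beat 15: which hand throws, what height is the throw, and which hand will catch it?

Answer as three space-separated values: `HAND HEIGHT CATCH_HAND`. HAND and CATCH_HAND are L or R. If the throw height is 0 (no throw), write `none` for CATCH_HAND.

Answer: R 3 L

Derivation:
Beat 15: 15 mod 2 = 1, so hand = R
Throw height = pattern[15 mod 3] = pattern[0] = 3
Lands at beat 15+3=18, 18 mod 2 = 0, so catch hand = L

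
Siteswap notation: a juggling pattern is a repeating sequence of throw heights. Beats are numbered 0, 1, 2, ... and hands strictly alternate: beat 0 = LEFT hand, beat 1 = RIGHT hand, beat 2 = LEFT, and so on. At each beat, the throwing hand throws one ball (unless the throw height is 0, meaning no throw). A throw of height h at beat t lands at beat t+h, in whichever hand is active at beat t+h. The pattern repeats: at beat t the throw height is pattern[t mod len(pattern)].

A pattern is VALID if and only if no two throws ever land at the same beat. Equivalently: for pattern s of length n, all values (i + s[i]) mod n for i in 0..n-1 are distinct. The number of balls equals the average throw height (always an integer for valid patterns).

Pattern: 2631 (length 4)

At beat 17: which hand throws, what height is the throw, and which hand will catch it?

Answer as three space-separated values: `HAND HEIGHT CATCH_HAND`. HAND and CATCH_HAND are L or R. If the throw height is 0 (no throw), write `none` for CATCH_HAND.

Beat 17: 17 mod 2 = 1, so hand = R
Throw height = pattern[17 mod 4] = pattern[1] = 6
Lands at beat 17+6=23, 23 mod 2 = 1, so catch hand = R

Answer: R 6 R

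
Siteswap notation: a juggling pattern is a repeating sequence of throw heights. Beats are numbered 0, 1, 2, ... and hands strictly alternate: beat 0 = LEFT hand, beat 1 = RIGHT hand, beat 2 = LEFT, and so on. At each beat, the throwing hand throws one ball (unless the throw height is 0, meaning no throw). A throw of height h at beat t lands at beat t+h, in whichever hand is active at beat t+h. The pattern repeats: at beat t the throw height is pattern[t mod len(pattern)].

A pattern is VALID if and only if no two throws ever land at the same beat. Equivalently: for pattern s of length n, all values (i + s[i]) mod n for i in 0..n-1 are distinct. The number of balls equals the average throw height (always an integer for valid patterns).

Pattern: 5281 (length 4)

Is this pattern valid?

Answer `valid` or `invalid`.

Answer: valid

Derivation:
i=0: (i + s[i]) mod n = (0 + 5) mod 4 = 1
i=1: (i + s[i]) mod n = (1 + 2) mod 4 = 3
i=2: (i + s[i]) mod n = (2 + 8) mod 4 = 2
i=3: (i + s[i]) mod n = (3 + 1) mod 4 = 0
Residues: [1, 3, 2, 0], distinct: True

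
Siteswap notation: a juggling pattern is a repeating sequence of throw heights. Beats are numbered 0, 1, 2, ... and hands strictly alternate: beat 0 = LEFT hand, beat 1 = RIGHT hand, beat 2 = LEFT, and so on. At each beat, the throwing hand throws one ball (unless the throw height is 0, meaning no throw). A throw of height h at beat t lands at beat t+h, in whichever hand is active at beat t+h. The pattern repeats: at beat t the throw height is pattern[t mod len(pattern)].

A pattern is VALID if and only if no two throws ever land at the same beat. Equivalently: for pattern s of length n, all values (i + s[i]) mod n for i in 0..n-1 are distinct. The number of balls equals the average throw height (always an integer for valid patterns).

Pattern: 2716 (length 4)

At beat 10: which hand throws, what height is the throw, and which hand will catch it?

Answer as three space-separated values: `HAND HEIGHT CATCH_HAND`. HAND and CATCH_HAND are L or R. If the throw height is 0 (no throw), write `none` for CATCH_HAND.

Answer: L 1 R

Derivation:
Beat 10: 10 mod 2 = 0, so hand = L
Throw height = pattern[10 mod 4] = pattern[2] = 1
Lands at beat 10+1=11, 11 mod 2 = 1, so catch hand = R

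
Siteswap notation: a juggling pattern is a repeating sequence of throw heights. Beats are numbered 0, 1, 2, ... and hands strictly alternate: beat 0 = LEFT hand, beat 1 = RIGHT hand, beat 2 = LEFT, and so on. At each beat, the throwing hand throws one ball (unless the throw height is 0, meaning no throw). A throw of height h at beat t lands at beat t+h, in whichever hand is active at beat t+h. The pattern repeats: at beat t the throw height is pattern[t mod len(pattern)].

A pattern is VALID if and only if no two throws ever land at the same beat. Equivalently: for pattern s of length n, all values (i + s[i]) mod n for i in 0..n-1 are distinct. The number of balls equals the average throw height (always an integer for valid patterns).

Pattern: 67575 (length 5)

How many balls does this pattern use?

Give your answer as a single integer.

Answer: 6

Derivation:
Pattern = [6, 7, 5, 7, 5], length n = 5
  position 0: throw height = 6, running sum = 6
  position 1: throw height = 7, running sum = 13
  position 2: throw height = 5, running sum = 18
  position 3: throw height = 7, running sum = 25
  position 4: throw height = 5, running sum = 30
Total sum = 30; balls = sum / n = 30 / 5 = 6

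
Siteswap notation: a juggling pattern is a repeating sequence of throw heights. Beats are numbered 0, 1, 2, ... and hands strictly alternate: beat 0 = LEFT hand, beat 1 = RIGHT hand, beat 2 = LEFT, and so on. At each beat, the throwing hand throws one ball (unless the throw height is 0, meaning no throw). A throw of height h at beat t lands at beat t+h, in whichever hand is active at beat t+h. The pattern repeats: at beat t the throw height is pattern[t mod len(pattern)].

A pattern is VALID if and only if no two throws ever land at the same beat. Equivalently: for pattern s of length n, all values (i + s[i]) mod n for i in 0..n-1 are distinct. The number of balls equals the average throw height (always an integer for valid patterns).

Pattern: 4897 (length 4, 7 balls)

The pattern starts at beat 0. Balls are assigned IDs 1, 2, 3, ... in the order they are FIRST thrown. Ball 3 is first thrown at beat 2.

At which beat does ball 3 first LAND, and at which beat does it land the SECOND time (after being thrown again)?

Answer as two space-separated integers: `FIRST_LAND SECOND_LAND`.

Beat 0 (L): throw ball1 h=4 -> lands@4:L; in-air after throw: [b1@4:L]
Beat 1 (R): throw ball2 h=8 -> lands@9:R; in-air after throw: [b1@4:L b2@9:R]
Beat 2 (L): throw ball3 h=9 -> lands@11:R; in-air after throw: [b1@4:L b2@9:R b3@11:R]
Beat 3 (R): throw ball4 h=7 -> lands@10:L; in-air after throw: [b1@4:L b2@9:R b4@10:L b3@11:R]
Beat 4 (L): throw ball1 h=4 -> lands@8:L; in-air after throw: [b1@8:L b2@9:R b4@10:L b3@11:R]
Beat 5 (R): throw ball5 h=8 -> lands@13:R; in-air after throw: [b1@8:L b2@9:R b4@10:L b3@11:R b5@13:R]
Beat 6 (L): throw ball6 h=9 -> lands@15:R; in-air after throw: [b1@8:L b2@9:R b4@10:L b3@11:R b5@13:R b6@15:R]
Beat 7 (R): throw ball7 h=7 -> lands@14:L; in-air after throw: [b1@8:L b2@9:R b4@10:L b3@11:R b5@13:R b7@14:L b6@15:R]
Beat 8 (L): throw ball1 h=4 -> lands@12:L; in-air after throw: [b2@9:R b4@10:L b3@11:R b1@12:L b5@13:R b7@14:L b6@15:R]
Beat 9 (R): throw ball2 h=8 -> lands@17:R; in-air after throw: [b4@10:L b3@11:R b1@12:L b5@13:R b7@14:L b6@15:R b2@17:R]
Beat 10 (L): throw ball4 h=9 -> lands@19:R; in-air after throw: [b3@11:R b1@12:L b5@13:R b7@14:L b6@15:R b2@17:R b4@19:R]
Beat 11 (R): throw ball3 h=7 -> lands@18:L; in-air after throw: [b1@12:L b5@13:R b7@14:L b6@15:R b2@17:R b3@18:L b4@19:R]
Beat 12 (L): throw ball1 h=4 -> lands@16:L; in-air after throw: [b5@13:R b7@14:L b6@15:R b1@16:L b2@17:R b3@18:L b4@19:R]
Beat 13 (R): throw ball5 h=8 -> lands@21:R; in-air after throw: [b7@14:L b6@15:R b1@16:L b2@17:R b3@18:L b4@19:R b5@21:R]
Beat 14 (L): throw ball7 h=9 -> lands@23:R; in-air after throw: [b6@15:R b1@16:L b2@17:R b3@18:L b4@19:R b5@21:R b7@23:R]
Beat 15 (R): throw ball6 h=7 -> lands@22:L; in-air after throw: [b1@16:L b2@17:R b3@18:L b4@19:R b5@21:R b6@22:L b7@23:R]
Beat 16 (L): throw ball1 h=4 -> lands@20:L; in-air after throw: [b2@17:R b3@18:L b4@19:R b1@20:L b5@21:R b6@22:L b7@23:R]
Beat 17 (R): throw ball2 h=8 -> lands@25:R; in-air after throw: [b3@18:L b4@19:R b1@20:L b5@21:R b6@22:L b7@23:R b2@25:R]
Ball 3: thrown@2 h=9 -> first land @11; rethrown@11 h=7 -> second land @18

Answer: 11 18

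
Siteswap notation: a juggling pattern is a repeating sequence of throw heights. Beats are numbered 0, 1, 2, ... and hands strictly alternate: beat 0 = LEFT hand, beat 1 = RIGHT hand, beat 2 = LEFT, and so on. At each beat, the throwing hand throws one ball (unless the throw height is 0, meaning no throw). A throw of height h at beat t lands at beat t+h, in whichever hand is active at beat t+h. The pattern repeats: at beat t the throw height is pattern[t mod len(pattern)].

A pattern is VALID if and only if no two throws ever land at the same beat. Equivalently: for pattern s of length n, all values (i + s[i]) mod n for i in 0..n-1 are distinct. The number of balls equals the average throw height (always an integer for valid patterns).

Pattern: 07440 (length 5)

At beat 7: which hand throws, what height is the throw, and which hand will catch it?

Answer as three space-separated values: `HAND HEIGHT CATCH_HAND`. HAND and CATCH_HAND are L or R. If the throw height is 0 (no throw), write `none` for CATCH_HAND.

Beat 7: 7 mod 2 = 1, so hand = R
Throw height = pattern[7 mod 5] = pattern[2] = 4
Lands at beat 7+4=11, 11 mod 2 = 1, so catch hand = R

Answer: R 4 R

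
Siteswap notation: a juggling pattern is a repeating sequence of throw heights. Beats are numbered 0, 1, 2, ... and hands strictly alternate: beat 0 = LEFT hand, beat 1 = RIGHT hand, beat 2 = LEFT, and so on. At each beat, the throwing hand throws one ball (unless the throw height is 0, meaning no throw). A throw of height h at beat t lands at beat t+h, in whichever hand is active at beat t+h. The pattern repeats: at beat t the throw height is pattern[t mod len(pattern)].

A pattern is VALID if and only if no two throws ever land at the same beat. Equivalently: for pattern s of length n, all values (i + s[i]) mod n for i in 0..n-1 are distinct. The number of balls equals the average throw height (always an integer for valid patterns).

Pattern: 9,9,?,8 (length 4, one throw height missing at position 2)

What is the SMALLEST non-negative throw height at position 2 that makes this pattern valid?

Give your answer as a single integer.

i=0: (0 + 9) mod 4 = 1
i=1: (1 + 9) mod 4 = 2
i=2: s[i]=? (unknown)
i=3: (3 + 8) mod 4 = 3
Known residues: [1, 2, 3]; need a permutation of 0..3, so missing residue r = 0
Need (2 + s) mod 4 = 0; smallest s = (0 - 2) mod 4 = 2

Answer: 2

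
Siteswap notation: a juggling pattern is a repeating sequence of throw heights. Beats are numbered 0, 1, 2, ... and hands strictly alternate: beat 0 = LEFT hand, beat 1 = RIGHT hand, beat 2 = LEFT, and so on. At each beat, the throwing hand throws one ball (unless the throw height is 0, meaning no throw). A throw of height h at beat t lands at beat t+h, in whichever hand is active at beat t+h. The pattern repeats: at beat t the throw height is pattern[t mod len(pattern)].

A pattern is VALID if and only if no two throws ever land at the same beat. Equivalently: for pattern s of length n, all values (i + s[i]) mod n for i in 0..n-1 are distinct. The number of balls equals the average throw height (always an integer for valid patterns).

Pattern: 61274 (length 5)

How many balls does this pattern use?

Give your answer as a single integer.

Answer: 4

Derivation:
Pattern = [6, 1, 2, 7, 4], length n = 5
  position 0: throw height = 6, running sum = 6
  position 1: throw height = 1, running sum = 7
  position 2: throw height = 2, running sum = 9
  position 3: throw height = 7, running sum = 16
  position 4: throw height = 4, running sum = 20
Total sum = 20; balls = sum / n = 20 / 5 = 4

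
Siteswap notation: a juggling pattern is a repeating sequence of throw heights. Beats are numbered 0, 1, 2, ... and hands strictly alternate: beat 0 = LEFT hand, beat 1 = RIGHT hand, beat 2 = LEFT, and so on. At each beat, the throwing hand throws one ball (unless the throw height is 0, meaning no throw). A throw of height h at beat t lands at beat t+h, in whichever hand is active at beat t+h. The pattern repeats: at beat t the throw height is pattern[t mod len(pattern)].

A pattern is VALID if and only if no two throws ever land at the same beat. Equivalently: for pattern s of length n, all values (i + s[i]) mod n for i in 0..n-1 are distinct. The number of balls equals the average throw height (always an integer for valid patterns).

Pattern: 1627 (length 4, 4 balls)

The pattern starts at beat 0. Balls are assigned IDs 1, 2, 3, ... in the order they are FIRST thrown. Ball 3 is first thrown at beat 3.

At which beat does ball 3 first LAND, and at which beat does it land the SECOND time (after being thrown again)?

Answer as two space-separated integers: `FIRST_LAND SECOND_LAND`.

Beat 0 (L): throw ball1 h=1 -> lands@1:R; in-air after throw: [b1@1:R]
Beat 1 (R): throw ball1 h=6 -> lands@7:R; in-air after throw: [b1@7:R]
Beat 2 (L): throw ball2 h=2 -> lands@4:L; in-air after throw: [b2@4:L b1@7:R]
Beat 3 (R): throw ball3 h=7 -> lands@10:L; in-air after throw: [b2@4:L b1@7:R b3@10:L]
Beat 4 (L): throw ball2 h=1 -> lands@5:R; in-air after throw: [b2@5:R b1@7:R b3@10:L]
Beat 5 (R): throw ball2 h=6 -> lands@11:R; in-air after throw: [b1@7:R b3@10:L b2@11:R]
Beat 6 (L): throw ball4 h=2 -> lands@8:L; in-air after throw: [b1@7:R b4@8:L b3@10:L b2@11:R]
Beat 7 (R): throw ball1 h=7 -> lands@14:L; in-air after throw: [b4@8:L b3@10:L b2@11:R b1@14:L]
Beat 8 (L): throw ball4 h=1 -> lands@9:R; in-air after throw: [b4@9:R b3@10:L b2@11:R b1@14:L]
Beat 9 (R): throw ball4 h=6 -> lands@15:R; in-air after throw: [b3@10:L b2@11:R b1@14:L b4@15:R]
Beat 10 (L): throw ball3 h=2 -> lands@12:L; in-air after throw: [b2@11:R b3@12:L b1@14:L b4@15:R]
Beat 11 (R): throw ball2 h=7 -> lands@18:L; in-air after throw: [b3@12:L b1@14:L b4@15:R b2@18:L]
Beat 12 (L): throw ball3 h=1 -> lands@13:R; in-air after throw: [b3@13:R b1@14:L b4@15:R b2@18:L]
Ball 3: thrown@3 h=7 -> first land @10; rethrown@10 h=2 -> second land @12

Answer: 10 12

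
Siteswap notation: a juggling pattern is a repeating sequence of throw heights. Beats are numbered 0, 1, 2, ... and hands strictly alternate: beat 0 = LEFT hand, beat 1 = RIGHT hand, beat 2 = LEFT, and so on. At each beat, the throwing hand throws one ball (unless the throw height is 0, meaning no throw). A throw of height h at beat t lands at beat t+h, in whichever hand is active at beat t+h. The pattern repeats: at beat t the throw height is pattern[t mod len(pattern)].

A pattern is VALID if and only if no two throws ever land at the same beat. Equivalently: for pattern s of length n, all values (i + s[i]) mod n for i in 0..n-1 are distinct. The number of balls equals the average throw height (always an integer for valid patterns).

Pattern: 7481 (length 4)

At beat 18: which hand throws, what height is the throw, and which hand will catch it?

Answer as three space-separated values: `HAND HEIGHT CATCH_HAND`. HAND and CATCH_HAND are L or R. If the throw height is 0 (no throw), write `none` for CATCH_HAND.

Answer: L 8 L

Derivation:
Beat 18: 18 mod 2 = 0, so hand = L
Throw height = pattern[18 mod 4] = pattern[2] = 8
Lands at beat 18+8=26, 26 mod 2 = 0, so catch hand = L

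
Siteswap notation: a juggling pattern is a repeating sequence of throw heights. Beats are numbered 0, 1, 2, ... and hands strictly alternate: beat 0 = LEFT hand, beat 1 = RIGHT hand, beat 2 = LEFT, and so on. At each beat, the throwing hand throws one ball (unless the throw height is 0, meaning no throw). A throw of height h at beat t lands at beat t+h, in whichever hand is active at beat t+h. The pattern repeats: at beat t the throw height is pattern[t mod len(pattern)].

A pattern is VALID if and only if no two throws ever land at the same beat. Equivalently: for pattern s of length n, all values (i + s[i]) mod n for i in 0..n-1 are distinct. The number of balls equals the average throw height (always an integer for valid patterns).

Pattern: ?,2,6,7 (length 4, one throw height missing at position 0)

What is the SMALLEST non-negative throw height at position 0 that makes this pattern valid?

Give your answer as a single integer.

Answer: 1

Derivation:
i=0: s[i]=? (unknown)
i=1: (1 + 2) mod 4 = 3
i=2: (2 + 6) mod 4 = 0
i=3: (3 + 7) mod 4 = 2
Known residues: [0, 2, 3]; need a permutation of 0..3, so missing residue r = 1
Need (0 + s) mod 4 = 1; smallest s = (1 - 0) mod 4 = 1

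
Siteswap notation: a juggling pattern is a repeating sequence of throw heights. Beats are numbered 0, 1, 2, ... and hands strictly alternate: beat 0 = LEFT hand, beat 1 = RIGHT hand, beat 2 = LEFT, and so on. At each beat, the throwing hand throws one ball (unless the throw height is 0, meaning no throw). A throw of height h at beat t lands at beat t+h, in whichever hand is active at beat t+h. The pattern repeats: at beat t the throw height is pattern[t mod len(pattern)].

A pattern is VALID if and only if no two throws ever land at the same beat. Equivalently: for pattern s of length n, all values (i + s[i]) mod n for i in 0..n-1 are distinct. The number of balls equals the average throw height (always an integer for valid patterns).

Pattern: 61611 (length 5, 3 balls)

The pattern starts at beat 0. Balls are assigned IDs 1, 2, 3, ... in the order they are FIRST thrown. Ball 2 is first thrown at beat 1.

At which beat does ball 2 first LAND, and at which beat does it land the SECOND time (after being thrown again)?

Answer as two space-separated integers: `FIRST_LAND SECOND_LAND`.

Answer: 2 8

Derivation:
Beat 0 (L): throw ball1 h=6 -> lands@6:L; in-air after throw: [b1@6:L]
Beat 1 (R): throw ball2 h=1 -> lands@2:L; in-air after throw: [b2@2:L b1@6:L]
Beat 2 (L): throw ball2 h=6 -> lands@8:L; in-air after throw: [b1@6:L b2@8:L]
Beat 3 (R): throw ball3 h=1 -> lands@4:L; in-air after throw: [b3@4:L b1@6:L b2@8:L]
Beat 4 (L): throw ball3 h=1 -> lands@5:R; in-air after throw: [b3@5:R b1@6:L b2@8:L]
Beat 5 (R): throw ball3 h=6 -> lands@11:R; in-air after throw: [b1@6:L b2@8:L b3@11:R]
Beat 6 (L): throw ball1 h=1 -> lands@7:R; in-air after throw: [b1@7:R b2@8:L b3@11:R]
Beat 7 (R): throw ball1 h=6 -> lands@13:R; in-air after throw: [b2@8:L b3@11:R b1@13:R]
Beat 8 (L): throw ball2 h=1 -> lands@9:R; in-air after throw: [b2@9:R b3@11:R b1@13:R]
Ball 2: thrown@1 h=1 -> first land @2; rethrown@2 h=6 -> second land @8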